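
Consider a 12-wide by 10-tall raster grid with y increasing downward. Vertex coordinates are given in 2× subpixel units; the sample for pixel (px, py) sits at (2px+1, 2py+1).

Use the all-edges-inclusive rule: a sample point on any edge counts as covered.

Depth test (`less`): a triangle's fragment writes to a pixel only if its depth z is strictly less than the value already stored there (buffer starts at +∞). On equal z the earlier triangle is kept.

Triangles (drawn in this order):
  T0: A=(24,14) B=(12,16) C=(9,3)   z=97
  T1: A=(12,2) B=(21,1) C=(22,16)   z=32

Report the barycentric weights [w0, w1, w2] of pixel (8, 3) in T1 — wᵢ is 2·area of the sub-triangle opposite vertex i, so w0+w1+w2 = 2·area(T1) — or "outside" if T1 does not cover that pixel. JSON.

T0:
  2·area = 162
  edge (24, 14)→(12, 16): d=(-12,2) inclusive
  edge (12, 16)→(9, 3): d=(-3,-13) inclusive
  edge (9, 3)→(24, 14): d=(15,11) inclusive
    (4,1)@(9, 3): e=[162,0,0] → X  [on edge]
    (5,1)@(11, 3): e=[158,26,-22] → .
    (4,2)@(9, 5): e=[138,-6,30] → .
    (5,2)@(11, 5): e=[134,20,8] → X
    (6,2)@(13, 5): e=[130,46,-14] → .
    (5,3)@(11, 7): e=[110,14,38] → X
    (6,3)@(13, 7): e=[106,40,16] → X
    (7,3)@(15, 7): e=[102,66,-6] → .
    (5,4)@(11, 9): e=[86,8,68] → X
    (7,4)@(15, 9): e=[78,60,24] → X
    (8,4)@(17, 9): e=[74,86,2] → X
    (9,4)@(19, 9): e=[70,112,-20] → .
  covered (21 px):
    . . . . . . . . . . . .
    . . . . X . . . . . . .
    . . . . . X . . . . . .
    . . . . . X X . . . . .
    . . . . . X X X X . . .
    . . . . . X X X X X . .
    . . . . . . X X X X X .
    . . . . . . X X X . . .
    . . . . . . . . . . . .
    . . . . . . . . . . . .
T1:
  2·area = 136
  edge (12, 2)→(21, 1): d=(9,-1) inclusive
  edge (21, 1)→(22, 16): d=(1,15) inclusive
  edge (22, 16)→(12, 2): d=(-10,-14) inclusive
    (10,0)@(21, 1): e=[0,0,136] → X  [on edge]
    (11,0)@(23, 1): e=[2,-30,164] → .
    (1,1)@(3, 3): e=[0,272,-136] → .  [on edge]
    (6,1)@(13, 3): e=[10,122,4] → X
    (7,1)@(15, 3): e=[12,92,32] → X
    (8,1)@(17, 3): e=[14,62,60] → X
    (9,1)@(19, 3): e=[16,32,88] → X
    (11,1)@(23, 3): e=[20,-28,144] → .
    (6,2)@(13, 5): e=[28,124,-16] → .
    (7,2)@(15, 5): e=[30,94,12] → X
    (11,2)@(23, 5): e=[38,-26,124] → .
    (7,3)@(15, 7): e=[48,96,-8] → .
    (8,4)@(17, 9): e=[68,68,0] → X  [on edge]
  covered (19 px):
    . . . . . . . . . . X .
    . . . . . . X X X X X .
    . . . . . . . X X X X .
    . . . . . . . . X X X .
    . . . . . . . . X X X .
    . . . . . . . . . X X .
    . . . . . . . . . . X .
    . . . . . . . . . . . .
    . . . . . . . . . . . .
    . . . . . . . . . . . .

Final: [66,20,50]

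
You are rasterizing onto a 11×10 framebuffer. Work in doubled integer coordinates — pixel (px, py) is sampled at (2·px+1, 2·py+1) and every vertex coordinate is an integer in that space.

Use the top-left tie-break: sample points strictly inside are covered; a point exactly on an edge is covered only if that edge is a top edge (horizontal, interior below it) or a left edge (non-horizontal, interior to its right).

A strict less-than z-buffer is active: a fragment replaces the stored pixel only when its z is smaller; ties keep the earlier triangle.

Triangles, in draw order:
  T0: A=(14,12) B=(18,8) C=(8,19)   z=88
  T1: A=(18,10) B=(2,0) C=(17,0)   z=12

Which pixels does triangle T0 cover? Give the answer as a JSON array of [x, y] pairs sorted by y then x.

T0:
  2·area = 4
  edge (14, 12)→(18, 8): d=(4,-4) top-left  bias=+0
  edge (18, 8)→(8, 19): d=(-10,11) right/bottom  bias=-1
  edge (8, 19)→(14, 12): d=(6,-7) top-left  bias=+0
    (10,2)@(21, 5): e=[0,-3,7] → .  [on edge]
    (9,3)@(19, 7): e=[0,-1,5] → .  [on edge]
    (8,4)@(17, 9): e=[0,1,3] → X  [on edge]
    (9,4)@(19, 9): e=[8,-21,17] → .
    (7,5)@(15, 11): e=[0,3,1] → X  [on edge]
    (8,5)@(17, 11): e=[8,-19,15] → .
    (6,6)@(13, 13): e=[0,5,-1] → .  [on edge]
    (7,6)@(15, 13): e=[8,-17,13] → .
    (5,7)@(11, 15): e=[0,7,-3] → .  [on edge]
    (4,8)@(9, 17): e=[0,9,-5] → .  [on edge]
    (3,9)@(7, 19): e=[0,11,-7] → .  [on edge]
  covered (2 px):
    . . . . . . . . . . .
    . . . . . . . . . . .
    . . . . . . . . . . .
    . . . . . . . . . . .
    . . . . . . . . X . .
    . . . . . . . X . . .
    . . . . . . . . . . .
    . . . . . . . . . . .
    . . . . . . . . . . .
    . . . . . . . . . . .
T1:
  2·area = 150
  edge (18, 10)→(2, 0): d=(-16,-10) top-left  bias=+0
  edge (2, 0)→(17, 0): d=(15,0) top-left  bias=+0
  edge (17, 0)→(18, 10): d=(1,10) right/bottom  bias=-1
    (2,0)@(5, 1): e=[14,15,121] → X
    (3,0)@(7, 1): e=[34,15,101] → X
    (4,0)@(9, 1): e=[54,15,81] → X
    (5,0)@(11, 1): e=[74,15,61] → X
    (6,0)@(13, 1): e=[94,15,41] → X
    (7,0)@(15, 1): e=[114,15,21] → X
    (8,0)@(17, 1): e=[134,15,1] → X
    (9,0)@(19, 1): e=[154,15,-19] → .
    (2,1)@(5, 3): e=[-18,45,123] → .
    (3,1)@(7, 3): e=[2,45,103] → X
    (9,1)@(19, 3): e=[122,45,-17] → .
    (3,2)@(7, 5): e=[-30,75,105] → .
  covered (20 px):
    . . X X X X X X X . .
    . . . X X X X X X . .
    . . . . . X X X X . .
    . . . . . . . X X . .
    . . . . . . . . X . .
    . . . . . . . . . . .
    . . . . . . . . . . .
    . . . . . . . . . . .
    . . . . . . . . . . .
    . . . . . . . . . . .

Final: [[8,4],[7,5]]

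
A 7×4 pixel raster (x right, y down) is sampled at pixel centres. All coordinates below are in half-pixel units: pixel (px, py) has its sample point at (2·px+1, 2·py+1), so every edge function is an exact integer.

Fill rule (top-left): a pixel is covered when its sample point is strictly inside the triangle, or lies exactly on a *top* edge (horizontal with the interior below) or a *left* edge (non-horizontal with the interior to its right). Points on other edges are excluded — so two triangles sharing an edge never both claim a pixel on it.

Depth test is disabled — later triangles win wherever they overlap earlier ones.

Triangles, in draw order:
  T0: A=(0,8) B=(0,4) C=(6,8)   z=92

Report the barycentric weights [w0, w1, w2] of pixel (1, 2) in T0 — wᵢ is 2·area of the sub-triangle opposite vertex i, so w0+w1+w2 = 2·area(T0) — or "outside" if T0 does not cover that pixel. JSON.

T0:
  2·area = 24
  edge (0, 8)→(0, 4): d=(0,-4) top-left  bias=+0
  edge (0, 4)→(6, 8): d=(6,4) right/bottom  bias=-1
  edge (6, 8)→(0, 8): d=(-6,0) right/bottom  bias=-1
    (0,2)@(1, 5): e=[4,2,18] → #
    (1,2)@(3, 5): e=[12,-6,18] → ·
    (0,3)@(1, 7): e=[4,14,6] → #
    (1,3)@(3, 7): e=[12,6,6] → #
    (2,3)@(5, 7): e=[20,-2,6] → ·
  covered (3 px):
    · · · · · · ·
    · · · · · · ·
    # · · · · · ·
    # # · · · · ·

Answer: "outside"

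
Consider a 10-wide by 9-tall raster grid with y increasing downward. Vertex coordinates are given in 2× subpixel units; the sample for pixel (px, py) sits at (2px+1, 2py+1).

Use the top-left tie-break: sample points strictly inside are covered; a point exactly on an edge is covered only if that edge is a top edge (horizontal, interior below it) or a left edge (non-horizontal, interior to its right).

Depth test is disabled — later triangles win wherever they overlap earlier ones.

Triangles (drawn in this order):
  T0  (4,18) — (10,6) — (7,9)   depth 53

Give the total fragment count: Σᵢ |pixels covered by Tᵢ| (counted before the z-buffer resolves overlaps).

T0:
  2·area = 18  (B↔C swapped to make it positive)
  edge (4, 18)→(7, 9): d=(3,-9) top-left  bias=+0
  edge (7, 9)→(10, 6): d=(3,-3) top-left  bias=+0
  edge (10, 6)→(4, 18): d=(-6,12) right/bottom  bias=-1
    (7,0)@(15, 1): e=[48,0,-30] → .  [on edge]
    (4,1)@(9, 3): e=[0,-12,30] → .  [on edge]
    (6,1)@(13, 3): e=[36,0,-18] → .  [on edge]
    (5,2)@(11, 5): e=[24,0,-6] → .  [on edge]
    (4,3)@(9, 7): e=[12,0,6] → X  [on edge]
    (5,3)@(11, 7): e=[30,6,-18] → .
    (3,4)@(7, 9): e=[0,0,18] → X  [on edge]
    (4,4)@(9, 9): e=[18,6,-6] → .
    (2,5)@(5, 11): e=[-12,0,30] → .  [on edge]
    (3,5)@(7, 11): e=[6,6,6] → X
    (4,5)@(9, 11): e=[24,12,-18] → .
    (1,6)@(3, 13): e=[-24,0,42] → .  [on edge]
    (0,7)@(1, 15): e=[-36,0,54] → .  [on edge]
    (2,7)@(5, 15): e=[0,12,6] → X  [on edge]
  covered (4 px):
    . . . . . . . . . .
    . . . . . . . . . .
    . . . . . . . . . .
    . . . . X . . . . .
    . . . X . . . . . .
    . . . X . . . . . .
    . . . . . . . . . .
    . . X . . . . . . .
    . . . . . . . . . .

Result: 4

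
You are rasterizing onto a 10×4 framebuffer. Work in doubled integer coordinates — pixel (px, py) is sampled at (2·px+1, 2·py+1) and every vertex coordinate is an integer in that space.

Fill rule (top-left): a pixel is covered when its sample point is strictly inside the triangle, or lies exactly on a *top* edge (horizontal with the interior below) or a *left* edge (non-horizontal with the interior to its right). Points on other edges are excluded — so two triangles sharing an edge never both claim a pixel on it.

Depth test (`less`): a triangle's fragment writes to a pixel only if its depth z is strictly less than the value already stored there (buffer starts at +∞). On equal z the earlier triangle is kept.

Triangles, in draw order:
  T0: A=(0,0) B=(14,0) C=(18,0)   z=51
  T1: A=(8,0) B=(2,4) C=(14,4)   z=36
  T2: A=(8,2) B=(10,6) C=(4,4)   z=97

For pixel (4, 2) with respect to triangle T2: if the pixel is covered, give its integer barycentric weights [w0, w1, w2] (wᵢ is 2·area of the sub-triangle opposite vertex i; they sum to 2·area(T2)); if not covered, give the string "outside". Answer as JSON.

T0:
  degenerate (2·area = 0) — covers nothing
T1:
  2·area = 48  (B↔C swapped to make it positive)
  edge (8, 0)→(14, 4): d=(6,4) right/bottom  bias=-1
  edge (14, 4)→(2, 4): d=(-12,0) right/bottom  bias=-1
  edge (2, 4)→(8, 0): d=(6,-4) top-left  bias=+0
    (3,0)@(7, 1): e=[10,36,2] → X
    (4,0)@(9, 1): e=[2,36,10] → X
    (5,0)@(11, 1): e=[-6,36,18] → .
    (2,1)@(5, 3): e=[30,12,6] → X
    (5,1)@(11, 3): e=[6,12,30] → X
    (6,1)@(13, 3): e=[-2,12,38] → .
    (2,2)@(5, 5): e=[42,-12,18] → .
    (3,2)@(7, 5): e=[34,-12,26] → .
    (4,2)@(9, 5): e=[26,-12,34] → .
    (5,2)@(11, 5): e=[18,-12,42] → .
  covered (6 px):
    . . . X X . . . . .
    . . X X X X . . . .
    . . . . . . . . . .
    . . . . . . . . . .
T2:
  2·area = 20
  edge (8, 2)→(10, 6): d=(2,4) right/bottom  bias=-1
  edge (10, 6)→(4, 4): d=(-6,-2) top-left  bias=+0
  edge (4, 4)→(8, 2): d=(4,-2) top-left  bias=+0
    (0,1)@(1, 3): e=[30,0,-10] → .  [on edge]
    (3,1)@(7, 3): e=[6,12,2] → X
    (4,1)@(9, 3): e=[-2,16,6] → .
    (3,2)@(7, 5): e=[10,0,10] → X  [on edge]
    (4,2)@(9, 5): e=[2,4,14] → X
    (5,2)@(11, 5): e=[-6,8,18] → .
    (3,3)@(7, 7): e=[14,-12,18] → .
    (4,3)@(9, 7): e=[6,-8,22] → .
    (6,3)@(13, 7): e=[-10,0,30] → .  [on edge]
  covered (3 px):
    . . . . . . . . . .
    . . . X . . . . . .
    . . . X X . . . . .
    . . . . . . . . . .

Result: [4,14,2]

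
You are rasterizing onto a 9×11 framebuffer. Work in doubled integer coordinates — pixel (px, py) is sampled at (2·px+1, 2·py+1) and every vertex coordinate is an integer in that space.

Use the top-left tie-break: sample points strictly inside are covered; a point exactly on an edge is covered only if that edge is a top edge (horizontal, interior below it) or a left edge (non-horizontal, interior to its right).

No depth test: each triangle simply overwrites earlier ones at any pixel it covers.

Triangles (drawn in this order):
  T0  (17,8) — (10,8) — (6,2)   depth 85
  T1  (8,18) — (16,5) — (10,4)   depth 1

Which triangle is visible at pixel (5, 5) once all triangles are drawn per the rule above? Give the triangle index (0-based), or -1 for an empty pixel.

T0:
  2·area = 42
  edge (17, 8)→(10, 8): d=(-7,0) right/bottom  bias=-1
  edge (10, 8)→(6, 2): d=(-4,-6) top-left  bias=+0
  edge (6, 2)→(17, 8): d=(11,6) right/bottom  bias=-1
    (3,1)@(7, 3): e=[35,2,5] → #
    (4,1)@(9, 3): e=[35,14,-7] → ·
    (3,2)@(7, 5): e=[21,-6,27] → ·
    (4,2)@(9, 5): e=[21,6,15] → #
    (5,2)@(11, 5): e=[21,18,3] → #
    (6,2)@(13, 5): e=[21,30,-9] → ·
    (4,3)@(9, 7): e=[7,-2,37] → ·
    (5,3)@(11, 7): e=[7,10,25] → #
    (6,3)@(13, 7): e=[7,22,13] → #
    (7,3)@(15, 7): e=[7,34,1] → #
    (8,3)@(17, 7): e=[7,46,-11] → ·
    (5,4)@(11, 9): e=[-7,2,47] → ·
  covered (6 px):
    · · · · · · · · ·
    · · · # · · · · ·
    · · · · # # · · ·
    · · · · · # # # ·
    · · · · · · · · ·
    · · · · · · · · ·
    · · · · · · · · ·
    · · · · · · · · ·
    · · · · · · · · ·
    · · · · · · · · ·
    · · · · · · · · ·
T1:
  2·area = 86  (B↔C swapped to make it positive)
  edge (8, 18)→(10, 4): d=(2,-14) top-left  bias=+0
  edge (10, 4)→(16, 5): d=(6,1) right/bottom  bias=-1
  edge (16, 5)→(8, 18): d=(-8,13) right/bottom  bias=-1
    (5,2)@(11, 5): e=[16,5,65] → #
    (6,2)@(13, 5): e=[44,3,39] → #
    (7,2)@(15, 5): e=[72,1,13] → #
    (8,2)@(17, 5): e=[100,-1,-13] → ·
    (5,3)@(11, 7): e=[20,17,49] → #
    (7,3)@(15, 7): e=[76,13,-3] → ·
    (5,4)@(11, 9): e=[24,29,33] → #
    (7,4)@(15, 9): e=[80,25,-19] → ·
    (4,5)@(9, 11): e=[0,43,43] → #  [on edge]
    (6,5)@(13, 11): e=[56,39,-9] → ·
    (4,6)@(9, 13): e=[4,55,27] → #
    (6,6)@(13, 13): e=[60,51,-25] → ·
  covered (12 px):
    · · · · · · · · ·
    · · · · · · · · ·
    · · · · · # # # ·
    · · · · · # # · ·
    · · · · · # # · ·
    · · · · # # · · ·
    · · · · # # · · ·
    · · · · # · · · ·
    · · · · · · · · ·
    · · · · · · · · ·
    · · · · · · · · ·

Z-buffer (winner per pixel, '.' = empty):
  . . . . . . . . .
  . . . 0 . . . . .
  . . . . 0 1 1 1 .
  . . . . . 1 1 0 .
  . . . . . 1 1 . .
  . . . . 1 1 . . .
  . . . . 1 1 . . .
  . . . . 1 . . . .
  . . . . . . . . .
  . . . . . . . . .
  . . . . . . . . .

Final: 1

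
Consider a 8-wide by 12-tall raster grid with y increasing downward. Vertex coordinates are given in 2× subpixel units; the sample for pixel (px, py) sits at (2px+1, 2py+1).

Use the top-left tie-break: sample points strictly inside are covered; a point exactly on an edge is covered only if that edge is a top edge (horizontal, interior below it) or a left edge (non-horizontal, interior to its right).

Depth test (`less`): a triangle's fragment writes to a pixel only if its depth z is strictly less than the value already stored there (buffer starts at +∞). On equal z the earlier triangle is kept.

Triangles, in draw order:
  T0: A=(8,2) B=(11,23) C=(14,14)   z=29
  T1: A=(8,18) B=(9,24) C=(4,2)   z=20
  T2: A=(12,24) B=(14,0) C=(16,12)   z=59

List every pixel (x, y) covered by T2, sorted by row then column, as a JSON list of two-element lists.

T0:
  2·area = 90  (B↔C swapped to make it positive)
  edge (8, 2)→(14, 14): d=(6,12) right/bottom  bias=-1
  edge (14, 14)→(11, 23): d=(-3,9) right/bottom  bias=-1
  edge (11, 23)→(8, 2): d=(-3,-21) top-left  bias=+0
    (4,2)@(9, 5): e=[6,72,12] → X
    (5,2)@(11, 5): e=[-18,54,54] → .
    (4,3)@(9, 7): e=[18,66,6] → X
    (5,3)@(11, 7): e=[-6,48,48] → .
    (4,4)@(9, 9): e=[30,60,0] → X  [on edge]
    (5,4)@(11, 9): e=[6,42,42] → X
    (6,4)@(13, 9): e=[-18,24,84] → .
    (4,5)@(9, 11): e=[42,54,-6] → .
    (5,5)@(11, 11): e=[18,36,36] → X
    (6,5)@(13, 11): e=[-6,18,78] → .
    (7,5)@(15, 11): e=[-30,0,120] → .  [on edge]
    (5,6)@(11, 13): e=[30,30,30] → X
    (6,8)@(13, 17): e=[30,0,60] → .  [on edge]
    (5,11)@(11, 23): e=[90,0,0] → .  [on edge]
  covered (12 px):
    . . . . . . . .
    . . . . . . . .
    . . . . X . . .
    . . . . X . . .
    . . . . X X . .
    . . . . . X . .
    . . . . . X X .
    . . . . . X X .
    . . . . . X . .
    . . . . . X . .
    . . . . . X . .
    . . . . . . . .
T1:
  2·area = 8
  edge (8, 18)→(9, 24): d=(1,6) right/bottom  bias=-1
  edge (9, 24)→(4, 2): d=(-5,-22) top-left  bias=+0
  edge (4, 2)→(8, 18): d=(4,16) right/bottom  bias=-1
    (3,7)@(7, 15): e=[3,1,4] → X
    (4,7)@(9, 15): e=[-9,45,-28] → .
    (3,8)@(7, 17): e=[5,-9,12] → .
  covered (1 px):
    . . . . . . . .
    . . . . . . . .
    . . . . . . . .
    . . . . . . . .
    . . . . . . . .
    . . . . . . . .
    . . . . . . . .
    . . . X . . . .
    . . . . . . . .
    . . . . . . . .
    . . . . . . . .
    . . . . . . . .
T2:
  2·area = 72
  edge (12, 24)→(14, 0): d=(2,-24) top-left  bias=+0
  edge (14, 0)→(16, 12): d=(2,12) right/bottom  bias=-1
  edge (16, 12)→(12, 24): d=(-4,12) right/bottom  bias=-1
    (7,3)@(15, 7): e=[38,2,32] → X
    (7,4)@(15, 9): e=[42,6,24] → X
    (7,5)@(15, 11): e=[46,10,16] → X
    (6,6)@(13, 13): e=[2,38,32] → X
    (6,7)@(13, 15): e=[6,42,24] → X
    (7,7)@(15, 15): e=[54,18,0] → .  [on edge]
    (6,8)@(13, 17): e=[10,46,16] → X
    (7,8)@(15, 17): e=[58,22,-8] → .
    (6,9)@(13, 19): e=[14,50,8] → X
    (7,9)@(15, 19): e=[62,26,-16] → .
    (6,10)@(13, 21): e=[18,54,0] → .  [on edge]
  covered (8 px):
    . . . . . . . .
    . . . . . . . .
    . . . . . . . .
    . . . . . . . X
    . . . . . . . X
    . . . . . . . X
    . . . . . . X X
    . . . . . . X .
    . . . . . . X .
    . . . . . . X .
    . . . . . . . .
    . . . . . . . .

Final: [[7,3],[7,4],[7,5],[6,6],[7,6],[6,7],[6,8],[6,9]]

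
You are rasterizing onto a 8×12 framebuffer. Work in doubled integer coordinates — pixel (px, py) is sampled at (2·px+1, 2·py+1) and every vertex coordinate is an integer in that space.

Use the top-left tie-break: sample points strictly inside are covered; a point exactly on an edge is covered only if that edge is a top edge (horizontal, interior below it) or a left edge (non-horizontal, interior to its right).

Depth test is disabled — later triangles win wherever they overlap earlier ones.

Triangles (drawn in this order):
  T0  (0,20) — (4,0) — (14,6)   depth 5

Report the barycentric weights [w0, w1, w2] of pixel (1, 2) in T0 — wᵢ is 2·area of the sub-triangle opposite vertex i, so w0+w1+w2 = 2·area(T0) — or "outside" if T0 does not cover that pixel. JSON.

T0:
  2·area = 224
  edge (0, 20)→(4, 0): d=(4,-20) top-left  bias=+0
  edge (4, 0)→(14, 6): d=(10,6) right/bottom  bias=-1
  edge (14, 6)→(0, 20): d=(-14,14) right/bottom  bias=-1
    (2,0)@(5, 1): e=[24,4,196] → #
    (3,0)@(7, 1): e=[64,-8,168] → ·
    (2,1)@(5, 3): e=[32,24,168] → #
    (3,1)@(7, 3): e=[72,12,140] → #
    (4,1)@(9, 3): e=[112,0,112] → ·  [on edge]
    (1,2)@(3, 5): e=[0,56,168] → #  [on edge]
    (4,2)@(9, 5): e=[120,20,84] → #
    (5,2)@(11, 5): e=[160,8,56] → #
    (6,2)@(13, 5): e=[200,-4,28] → ·
    (7,2)@(15, 5): e=[240,-16,0] → ·  [on edge]
    (1,3)@(3, 7): e=[8,76,140] → #
    (6,3)@(13, 7): e=[208,16,0] → ·  [on edge]
    (5,4)@(11, 9): e=[176,48,0] → ·  [on edge]
    (4,5)@(9, 11): e=[144,80,0] → ·  [on edge]
    (3,6)@(7, 13): e=[112,112,0] → ·  [on edge]
    (0,7)@(1, 15): e=[0,168,56] → #  [on edge]
    (2,7)@(5, 15): e=[80,144,0] → ·  [on edge]
    (1,8)@(3, 17): e=[48,176,0] → ·  [on edge]
    (0,9)@(1, 19): e=[16,208,0] → ·  [on edge]
  covered (25 px):
    · · # · · · · ·
    · · # # · · · ·
    · # # # # # · ·
    · # # # # # · ·
    · # # # # · · ·
    · # # # · · · ·
    · # # · · · · ·
    # # · · · · · ·
    # · · · · · · ·
    · · · · · · · ·
    · · · · · · · ·
    · · · · · · · ·

Answer: [56,168,0]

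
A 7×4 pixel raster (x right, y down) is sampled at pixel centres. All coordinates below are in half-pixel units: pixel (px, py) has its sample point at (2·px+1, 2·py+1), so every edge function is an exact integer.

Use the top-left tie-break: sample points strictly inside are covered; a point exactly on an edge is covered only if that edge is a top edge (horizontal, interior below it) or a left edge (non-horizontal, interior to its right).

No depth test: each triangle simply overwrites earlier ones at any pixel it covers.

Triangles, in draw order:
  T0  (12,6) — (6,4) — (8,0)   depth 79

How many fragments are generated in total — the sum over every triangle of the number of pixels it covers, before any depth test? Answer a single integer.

T0:
  2·area = 28
  edge (12, 6)→(6, 4): d=(-6,-2) top-left  bias=+0
  edge (6, 4)→(8, 0): d=(2,-4) top-left  bias=+0
  edge (8, 0)→(12, 6): d=(4,6) right/bottom  bias=-1
    (1,1)@(3, 3): e=[0,-14,42] → ·  [on edge]
    (3,1)@(7, 3): e=[8,2,18] → #
    (4,1)@(9, 3): e=[12,10,6] → #
    (5,1)@(11, 3): e=[16,18,-6] → ·
    (3,2)@(7, 5): e=[-4,6,26] → ·
    (4,2)@(9, 5): e=[0,14,14] → #  [on edge]
    (5,2)@(11, 5): e=[4,22,2] → #
    (6,2)@(13, 5): e=[8,30,-10] → ·
    (4,3)@(9, 7): e=[-12,18,22] → ·
    (5,3)@(11, 7): e=[-8,26,10] → ·
  covered (4 px):
    · · · · · · ·
    · · · # # · ·
    · · · · # # ·
    · · · · · · ·

Result: 4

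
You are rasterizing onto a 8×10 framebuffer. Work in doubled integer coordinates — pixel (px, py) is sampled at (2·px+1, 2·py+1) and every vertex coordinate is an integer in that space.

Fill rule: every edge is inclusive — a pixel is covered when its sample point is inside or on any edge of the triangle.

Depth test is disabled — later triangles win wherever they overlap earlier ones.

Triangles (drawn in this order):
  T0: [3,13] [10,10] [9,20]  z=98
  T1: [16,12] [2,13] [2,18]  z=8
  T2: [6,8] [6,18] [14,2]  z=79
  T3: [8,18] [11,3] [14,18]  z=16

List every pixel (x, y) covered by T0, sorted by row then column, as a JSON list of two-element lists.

T0:
  2·area = 67
  edge (3, 13)→(10, 10): d=(7,-3) inclusive
  edge (10, 10)→(9, 20): d=(-1,10) inclusive
  edge (9, 20)→(3, 13): d=(-6,-7) inclusive
    (4,5)@(9, 11): e=[4,9,54] → █
    (5,5)@(11, 11): e=[10,-11,68] → ·
    (1,6)@(3, 13): e=[0,67,0] → █  [on edge]
    (2,6)@(5, 13): e=[6,47,14] → █
    (3,6)@(7, 13): e=[12,27,28] → █
    (5,6)@(11, 13): e=[24,-13,56] → ·
    (1,7)@(3, 15): e=[14,65,-12] → ·
    (2,7)@(5, 15): e=[20,45,2] → █
    (5,7)@(11, 15): e=[38,-15,44] → ·
    (2,8)@(5, 17): e=[34,43,-10] → ·
    (3,8)@(7, 17): e=[40,23,4] → █
    (5,8)@(11, 17): e=[52,-17,32] → ·
  covered (11 px):
    · · · · · · · ·
    · · · · · · · ·
    · · · · · · · ·
    · · · · · · · ·
    · · · · · · · ·
    · · · · █ · · ·
    · █ █ █ █ · · ·
    · · █ █ █ · · ·
    · · · █ █ · · ·
    · · · · █ · · ·
T1:
  2·area = 70  (B↔C swapped to make it positive)
  edge (16, 12)→(2, 18): d=(-14,6) inclusive
  edge (2, 18)→(2, 13): d=(0,-5) inclusive
  edge (2, 13)→(16, 12): d=(14,-1) inclusive
    (1,6)@(3, 13): e=[64,5,1] → █
    (2,6)@(5, 13): e=[52,15,3] → █
    (3,6)@(7, 13): e=[40,25,5] → █
    (4,6)@(9, 13): e=[28,35,7] → █
    (5,6)@(11, 13): e=[16,45,9] → █
    (6,6)@(13, 13): e=[4,55,11] → █
    (7,6)@(15, 13): e=[-8,65,13] → ·
    (1,7)@(3, 15): e=[36,5,29] → █
    (4,7)@(9, 15): e=[0,35,35] → █  [on edge]
    (5,7)@(11, 15): e=[-12,45,37] → ·
    (6,7)@(13, 15): e=[-24,55,39] → ·
    (1,8)@(3, 17): e=[8,5,57] → █
  covered (11 px):
    · · · · · · · ·
    · · · · · · · ·
    · · · · · · · ·
    · · · · · · · ·
    · · · · · · · ·
    · · · · · · · ·
    · █ █ █ █ █ █ ·
    · █ █ █ █ · · ·
    · █ · · · · · ·
    · · · · · · · ·
T2:
  2·area = 80  (B↔C swapped to make it positive)
  edge (6, 8)→(14, 2): d=(8,-6) inclusive
  edge (14, 2)→(6, 18): d=(-8,16) inclusive
  edge (6, 18)→(6, 8): d=(0,-10) inclusive
    (6,1)@(13, 3): e=[2,8,70] → █
    (7,1)@(15, 3): e=[14,-24,90] → ·
    (5,2)@(11, 5): e=[6,24,50] → █
    (6,2)@(13, 5): e=[18,-8,70] → ·
    (4,3)@(9, 7): e=[10,40,30] → █
    (6,3)@(13, 7): e=[34,-24,70] → ·
    (3,4)@(7, 9): e=[14,56,10] → █
    (5,4)@(11, 9): e=[38,-8,50] → ·
    (3,5)@(7, 11): e=[30,40,10] → █
    (5,5)@(11, 11): e=[54,-24,50] → ·
    (3,6)@(7, 13): e=[46,24,10] → █
    (4,6)@(9, 13): e=[58,-8,30] → ·
  covered (10 px):
    · · · · · · · ·
    · · · · · · █ ·
    · · · · · █ · ·
    · · · · █ █ · ·
    · · · █ █ · · ·
    · · · █ █ · · ·
    · · · █ · · · ·
    · · · █ · · · ·
    · · · · · · · ·
    · · · · · · · ·
T3:
  2·area = 90
  edge (8, 18)→(11, 3): d=(3,-15) inclusive
  edge (11, 3)→(14, 18): d=(3,15) inclusive
  edge (14, 18)→(8, 18): d=(-6,0) inclusive
    (5,1)@(11, 3): e=[0,0,90] → █  [on edge]
    (6,1)@(13, 3): e=[30,-30,90] → ·
    (5,2)@(11, 5): e=[6,6,78] → █
    (6,2)@(13, 5): e=[36,-24,78] → ·
    (5,3)@(11, 7): e=[12,12,66] → █
    (6,3)@(13, 7): e=[42,-18,66] → ·
    (5,4)@(11, 9): e=[18,18,54] → █
    (6,4)@(13, 9): e=[48,-12,54] → ·
    (5,5)@(11, 11): e=[24,24,42] → █
    (6,5)@(13, 11): e=[54,-6,42] → ·
    (4,6)@(9, 13): e=[0,60,30] → █  [on edge]
    (6,6)@(13, 13): e=[60,0,30] → █  [on edge]
  covered (14 px):
    · · · · · · · ·
    · · · · · █ · ·
    · · · · · █ · ·
    · · · · · █ · ·
    · · · · · █ · ·
    · · · · · █ · ·
    · · · · █ █ █ ·
    · · · · █ █ █ ·
    · · · · █ █ █ ·
    · · · · · · · ·

Final: [[4,5],[1,6],[2,6],[3,6],[4,6],[2,7],[3,7],[4,7],[3,8],[4,8],[4,9]]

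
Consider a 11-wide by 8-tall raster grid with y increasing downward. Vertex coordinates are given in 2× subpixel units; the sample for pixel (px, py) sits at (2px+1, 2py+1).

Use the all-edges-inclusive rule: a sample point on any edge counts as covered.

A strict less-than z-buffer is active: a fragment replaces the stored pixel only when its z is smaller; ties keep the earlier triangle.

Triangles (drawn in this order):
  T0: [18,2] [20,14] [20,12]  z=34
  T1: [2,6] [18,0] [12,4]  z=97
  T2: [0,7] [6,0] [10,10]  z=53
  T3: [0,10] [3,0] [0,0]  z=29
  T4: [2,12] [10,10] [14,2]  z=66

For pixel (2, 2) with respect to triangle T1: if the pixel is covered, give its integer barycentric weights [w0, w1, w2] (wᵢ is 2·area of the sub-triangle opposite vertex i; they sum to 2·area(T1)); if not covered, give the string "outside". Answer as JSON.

T0:
  2·area = 4  (B↔C swapped to make it positive)
  edge (18, 2)→(20, 12): d=(2,10) inclusive
  edge (20, 12)→(20, 14): d=(0,2) inclusive
  edge (20, 14)→(18, 2): d=(-2,-12) inclusive
    (9,3)@(19, 7): e=[0,2,2] → █  [on edge]
    (10,3)@(21, 7): e=[-20,-2,26] → ·
    (9,4)@(19, 9): e=[4,2,-2] → ·
  covered (1 px):
    · · · · · · · · · · ·
    · · · · · · · · · · ·
    · · · · · · · · · · ·
    · · · · · · · · · █ ·
    · · · · · · · · · · ·
    · · · · · · · · · · ·
    · · · · · · · · · · ·
    · · · · · · · · · · ·
T1:
  2·area = 28
  edge (2, 6)→(18, 0): d=(16,-6) inclusive
  edge (18, 0)→(12, 4): d=(-6,4) inclusive
  edge (12, 4)→(2, 6): d=(-10,2) inclusive
    (5,1)@(11, 3): e=[6,10,12] → █
    (6,1)@(13, 3): e=[18,2,8] → █
    (7,1)@(15, 3): e=[30,-6,4] → ·
    (8,1)@(17, 3): e=[42,-14,0] → ·  [on edge]
    (2,2)@(5, 5): e=[2,22,4] → █
    (3,2)@(7, 5): e=[14,14,0] → █  [on edge]
    (4,2)@(9, 5): e=[26,6,-4] → ·
    (5,2)@(11, 5): e=[38,-2,-8] → ·
    (6,2)@(13, 5): e=[50,-10,-12] → ·
    (2,3)@(5, 7): e=[34,10,-16] → ·
    (3,3)@(7, 7): e=[46,2,-20] → ·
  covered (4 px):
    · · · · · · · · · · ·
    · · · · · █ █ · · · ·
    · · █ █ · · · · · · ·
    · · · · · · · · · · ·
    · · · · · · · · · · ·
    · · · · · · · · · · ·
    · · · · · · · · · · ·
    · · · · · · · · · · ·
T2:
  2·area = 88
  edge (0, 7)→(6, 0): d=(6,-7) inclusive
  edge (6, 0)→(10, 10): d=(4,10) inclusive
  edge (10, 10)→(0, 7): d=(-10,-3) inclusive
    (2,1)@(5, 3): e=[11,22,55] → █
    (3,1)@(7, 3): e=[25,2,61] → █
    (4,1)@(9, 3): e=[39,-18,67] → ·
    (1,2)@(3, 5): e=[9,50,29] → █
    (4,2)@(9, 5): e=[51,-10,47] → ·
    (0,3)@(1, 7): e=[7,78,3] → █
    (4,3)@(9, 7): e=[63,-2,27] → ·
    (0,4)@(1, 9): e=[19,86,-17] → ·
    (1,4)@(3, 9): e=[33,66,-11] → ·
    (2,4)@(5, 9): e=[47,46,-5] → ·
    (3,4)@(7, 9): e=[61,26,1] → █
    (4,4)@(9, 9): e=[75,6,7] → █
  covered (11 px):
    · · · · · · · · · · ·
    · · █ █ · · · · · · ·
    · █ █ █ · · · · · · ·
    █ █ █ █ · · · · · · ·
    · · · █ █ · · · · · ·
    · · · · · · · · · · ·
    · · · · · · · · · · ·
    · · · · · · · · · · ·
T3:
  2·area = 30  (B↔C swapped to make it positive)
  edge (0, 10)→(0, 0): d=(0,-10) inclusive
  edge (0, 0)→(3, 0): d=(3,0) inclusive
  edge (3, 0)→(0, 10): d=(-3,10) inclusive
    (0,0)@(1, 1): e=[10,3,17] → █
    (1,0)@(3, 1): e=[30,3,-3] → ·
    (0,1)@(1, 3): e=[10,9,11] → █
    (1,1)@(3, 3): e=[30,9,-9] → ·
    (0,2)@(1, 5): e=[10,15,5] → █
    (1,2)@(3, 5): e=[30,15,-15] → ·
    (0,3)@(1, 7): e=[10,21,-1] → ·
  covered (3 px):
    █ · · · · · · · · · ·
    █ · · · · · · · · · ·
    █ · · · · · · · · · ·
    · · · · · · · · · · ·
    · · · · · · · · · · ·
    · · · · · · · · · · ·
    · · · · · · · · · · ·
    · · · · · · · · · · ·
T4:
  2·area = 56  (B↔C swapped to make it positive)
  edge (2, 12)→(14, 2): d=(12,-10) inclusive
  edge (14, 2)→(10, 10): d=(-4,8) inclusive
  edge (10, 10)→(2, 12): d=(-8,2) inclusive
    (6,1)@(13, 3): e=[2,4,50] → █
    (7,1)@(15, 3): e=[22,-12,46] → ·
    (5,2)@(11, 5): e=[6,12,38] → █
    (6,2)@(13, 5): e=[26,-4,34] → ·
    (4,3)@(9, 7): e=[10,20,26] → █
    (6,3)@(13, 7): e=[50,-12,18] → ·
    (3,4)@(7, 9): e=[14,28,14] → █
    (5,4)@(11, 9): e=[54,-4,6] → ·
    (2,5)@(5, 11): e=[18,36,2] → █
    (3,5)@(7, 11): e=[38,20,-2] → ·
    (4,5)@(9, 11): e=[58,4,-6] → ·
    (2,6)@(5, 13): e=[42,28,-14] → ·
  covered (7 px):
    · · · · · · · · · · ·
    · · · · · · █ · · · ·
    · · · · · █ · · · · ·
    · · · · █ █ · · · · ·
    · · · █ █ · · · · · ·
    · · █ · · · · · · · ·
    · · · · · · · · · · ·
    · · · · · · · · · · ·

Result: [22,4,2]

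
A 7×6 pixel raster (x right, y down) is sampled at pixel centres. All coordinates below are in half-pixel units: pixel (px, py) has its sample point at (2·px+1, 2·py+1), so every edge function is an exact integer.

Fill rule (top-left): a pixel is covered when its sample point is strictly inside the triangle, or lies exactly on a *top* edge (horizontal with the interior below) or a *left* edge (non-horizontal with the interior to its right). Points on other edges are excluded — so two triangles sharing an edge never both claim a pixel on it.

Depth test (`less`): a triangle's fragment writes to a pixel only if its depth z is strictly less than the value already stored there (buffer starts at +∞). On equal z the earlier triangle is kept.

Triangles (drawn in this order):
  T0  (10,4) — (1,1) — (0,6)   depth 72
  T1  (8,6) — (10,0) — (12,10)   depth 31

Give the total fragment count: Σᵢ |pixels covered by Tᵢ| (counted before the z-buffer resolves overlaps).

T0:
  2·area = 48  (B↔C swapped to make it positive)
  edge (10, 4)→(0, 6): d=(-10,2) right/bottom  bias=-1
  edge (0, 6)→(1, 1): d=(1,-5) top-left  bias=+0
  edge (1, 1)→(10, 4): d=(9,3) right/bottom  bias=-1
    (0,0)@(1, 1): e=[48,0,0] → .  [on edge]
    (0,1)@(1, 3): e=[28,2,18] → X
    (1,1)@(3, 3): e=[24,12,12] → X
    (2,1)@(5, 3): e=[20,22,6] → X
    (3,1)@(7, 3): e=[16,32,0] → .  [on edge]
    (0,2)@(1, 5): e=[8,4,36] → X
    (2,2)@(5, 5): e=[0,24,24] → .  [on edge]
    (6,2)@(13, 5): e=[-16,64,0] → .  [on edge]
    (0,3)@(1, 7): e=[-12,6,54] → .
    (1,3)@(3, 7): e=[-16,16,48] → .
  covered (5 px):
    . . . . . . .
    X X X . . . .
    X X . . . . .
    . . . . . . .
    . . . . . . .
    . . . . . . .
T1:
  2·area = 32
  edge (8, 6)→(10, 0): d=(2,-6) top-left  bias=+0
  edge (10, 0)→(12, 10): d=(2,10) right/bottom  bias=-1
  edge (12, 10)→(8, 6): d=(-4,-4) top-left  bias=+0
    (1,0)@(3, 1): e=[-40,72,0] → .  [on edge]
    (2,1)@(5, 3): e=[-24,56,0] → .  [on edge]
    (4,1)@(9, 3): e=[0,16,16] → X  [on edge]
    (5,1)@(11, 3): e=[12,-4,24] → .
    (3,2)@(7, 5): e=[-8,40,0] → .  [on edge]
    (4,2)@(9, 5): e=[4,20,8] → X
    (5,2)@(11, 5): e=[16,0,16] → .  [on edge]
    (4,3)@(9, 7): e=[8,24,0] → X  [on edge]
    (5,3)@(11, 7): e=[20,4,8] → X
    (6,3)@(13, 7): e=[32,-16,16] → .
    (3,4)@(7, 9): e=[0,48,-16] → .  [on edge]
    (4,4)@(9, 9): e=[12,28,-8] → .
    (5,4)@(11, 9): e=[24,8,0] → X  [on edge]
    (6,5)@(13, 11): e=[40,-8,0] → .  [on edge]
  covered (5 px):
    . . . . . . .
    . . . . X . .
    . . . . X . .
    . . . . X X .
    . . . . . X .
    . . . . . . .

Final: 10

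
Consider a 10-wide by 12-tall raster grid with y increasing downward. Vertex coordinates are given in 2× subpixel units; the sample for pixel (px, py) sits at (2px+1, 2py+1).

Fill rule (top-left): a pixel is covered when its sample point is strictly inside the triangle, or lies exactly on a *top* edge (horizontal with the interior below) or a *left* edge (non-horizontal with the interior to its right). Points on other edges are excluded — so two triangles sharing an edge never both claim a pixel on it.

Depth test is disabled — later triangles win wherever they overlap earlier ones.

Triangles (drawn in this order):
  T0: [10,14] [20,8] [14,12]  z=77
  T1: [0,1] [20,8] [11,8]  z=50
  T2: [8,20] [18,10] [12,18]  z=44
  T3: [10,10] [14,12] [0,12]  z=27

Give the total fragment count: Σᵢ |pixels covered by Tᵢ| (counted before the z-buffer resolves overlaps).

T0:
  2·area = 4
  edge (10, 14)→(20, 8): d=(10,-6) top-left  bias=+0
  edge (20, 8)→(14, 12): d=(-6,4) right/bottom  bias=-1
  edge (14, 12)→(10, 14): d=(-4,2) right/bottom  bias=-1
    (7,5)@(15, 11): e=[0,2,2] → #  [on edge]
    (8,5)@(17, 11): e=[12,-6,-2] → ·
    (7,6)@(15, 13): e=[20,-10,-6] → ·
    (2,8)@(5, 17): e=[0,6,-2] → ·  [on edge]
  covered (1 px):
    · · · · · · · · · ·
    · · · · · · · · · ·
    · · · · · · · · · ·
    · · · · · · · · · ·
    · · · · · · · · · ·
    · · · · · · · # · ·
    · · · · · · · · · ·
    · · · · · · · · · ·
    · · · · · · · · · ·
    · · · · · · · · · ·
    · · · · · · · · · ·
    · · · · · · · · · ·
T1:
  2·area = 63
  edge (0, 1)→(20, 8): d=(20,7) right/bottom  bias=-1
  edge (20, 8)→(11, 8): d=(-9,0) right/bottom  bias=-1
  edge (11, 8)→(0, 1): d=(-11,-7) top-left  bias=+0
    (2,1)@(5, 3): e=[5,45,13] → #
    (3,1)@(7, 3): e=[-9,45,27] → ·
    (2,2)@(5, 5): e=[45,27,-9] → ·
    (3,2)@(7, 5): e=[31,27,5] → #
    (4,2)@(9, 5): e=[17,27,19] → #
    (5,2)@(11, 5): e=[3,27,33] → #
    (6,2)@(13, 5): e=[-11,27,47] → ·
    (3,3)@(7, 7): e=[71,9,-17] → ·
    (4,3)@(9, 7): e=[57,9,-3] → ·
    (5,3)@(11, 7): e=[43,9,11] → #
    (6,3)@(13, 7): e=[29,9,25] → #
    (7,3)@(15, 7): e=[15,9,39] → #
  covered (8 px):
    · · · · · · · · · ·
    · · # · · · · · · ·
    · · · # # # · · · ·
    · · · · · # # # # ·
    · · · · · · · · · ·
    · · · · · · · · · ·
    · · · · · · · · · ·
    · · · · · · · · · ·
    · · · · · · · · · ·
    · · · · · · · · · ·
    · · · · · · · · · ·
    · · · · · · · · · ·
T2:
  2·area = 20
  edge (8, 20)→(18, 10): d=(10,-10) top-left  bias=+0
  edge (18, 10)→(12, 18): d=(-6,8) right/bottom  bias=-1
  edge (12, 18)→(8, 20): d=(-4,2) right/bottom  bias=-1
    (9,4)@(19, 9): e=[0,-2,22] → ·  [on edge]
    (8,5)@(17, 11): e=[0,2,18] → #  [on edge]
    (9,5)@(19, 11): e=[20,-14,14] → ·
    (7,6)@(15, 13): e=[0,6,14] → #  [on edge]
    (8,6)@(17, 13): e=[20,-10,10] → ·
    (6,7)@(13, 15): e=[0,10,10] → #  [on edge]
    (7,7)@(15, 15): e=[20,-6,6] → ·
    (5,8)@(11, 17): e=[0,14,6] → #  [on edge]
    (6,8)@(13, 17): e=[20,-2,2] → ·
    (4,9)@(9, 19): e=[0,18,2] → #  [on edge]
    (5,9)@(11, 19): e=[20,2,-2] → ·
    (3,10)@(7, 21): e=[0,22,-2] → ·  [on edge]
    (2,11)@(5, 23): e=[0,26,-6] → ·  [on edge]
  covered (5 px):
    · · · · · · · · · ·
    · · · · · · · · · ·
    · · · · · · · · · ·
    · · · · · · · · · ·
    · · · · · · · · · ·
    · · · · · · · · # ·
    · · · · · · · # · ·
    · · · · · · # · · ·
    · · · · · # · · · ·
    · · · · # · · · · ·
    · · · · · · · · · ·
    · · · · · · · · · ·
T3:
  2·area = 28
  edge (10, 10)→(14, 12): d=(4,2) right/bottom  bias=-1
  edge (14, 12)→(0, 12): d=(-14,0) right/bottom  bias=-1
  edge (0, 12)→(10, 10): d=(10,-2) top-left  bias=+0
    (7,4)@(15, 9): e=[-14,42,0] → ·  [on edge]
    (2,5)@(5, 11): e=[14,14,0] → #  [on edge]
    (3,5)@(7, 11): e=[10,14,4] → #
    (4,5)@(9, 11): e=[6,14,8] → #
    (5,5)@(11, 11): e=[2,14,12] → #
    (6,5)@(13, 11): e=[-2,14,16] → ·
    (2,6)@(5, 13): e=[22,-14,20] → ·
    (3,6)@(7, 13): e=[18,-14,24] → ·
    (4,6)@(9, 13): e=[14,-14,28] → ·
    (5,6)@(11, 13): e=[10,-14,32] → ·
  covered (4 px):
    · · · · · · · · · ·
    · · · · · · · · · ·
    · · · · · · · · · ·
    · · · · · · · · · ·
    · · · · · · · · · ·
    · · # # # # · · · ·
    · · · · · · · · · ·
    · · · · · · · · · ·
    · · · · · · · · · ·
    · · · · · · · · · ·
    · · · · · · · · · ·
    · · · · · · · · · ·

Result: 18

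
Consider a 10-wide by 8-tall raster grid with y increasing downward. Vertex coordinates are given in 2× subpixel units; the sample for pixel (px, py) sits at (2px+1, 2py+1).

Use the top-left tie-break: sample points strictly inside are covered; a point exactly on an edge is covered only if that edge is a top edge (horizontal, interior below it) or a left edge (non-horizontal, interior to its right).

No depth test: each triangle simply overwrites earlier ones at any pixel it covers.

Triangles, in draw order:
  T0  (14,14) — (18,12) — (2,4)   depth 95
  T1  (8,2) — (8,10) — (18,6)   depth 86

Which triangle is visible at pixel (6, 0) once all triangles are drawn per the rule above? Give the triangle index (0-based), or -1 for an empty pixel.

T0:
  2·area = 64  (B↔C swapped to make it positive)
  edge (14, 14)→(2, 4): d=(-12,-10) top-left  bias=+0
  edge (2, 4)→(18, 12): d=(16,8) right/bottom  bias=-1
  edge (18, 12)→(14, 14): d=(-4,2) right/bottom  bias=-1
    (3,3)@(7, 7): e=[14,8,42] → #
    (4,3)@(9, 7): e=[34,-8,38] → ·
    (3,4)@(7, 9): e=[-10,40,34] → ·
    (4,4)@(9, 9): e=[10,24,30] → #
    (5,4)@(11, 9): e=[30,8,26] → #
    (6,4)@(13, 9): e=[50,-8,22] → ·
    (4,5)@(9, 11): e=[-14,56,22] → ·
    (5,5)@(11, 11): e=[6,40,18] → #
    (6,5)@(13, 11): e=[26,24,14] → #
    (7,5)@(15, 11): e=[46,8,10] → #
    (8,5)@(17, 11): e=[66,-8,6] → ·
    (5,6)@(11, 13): e=[-18,72,10] → ·
  covered (8 px):
    · · · · · · · · · ·
    · · · · · · · · · ·
    · · · · · · · · · ·
    · · · # · · · · · ·
    · · · · # # · · · ·
    · · · · · # # # · ·
    · · · · · · # # · ·
    · · · · · · · · · ·
T1:
  2·area = 80  (B↔C swapped to make it positive)
  edge (8, 2)→(18, 6): d=(10,4) right/bottom  bias=-1
  edge (18, 6)→(8, 10): d=(-10,4) right/bottom  bias=-1
  edge (8, 10)→(8, 2): d=(0,-8) top-left  bias=+0
    (4,1)@(9, 3): e=[6,66,8] → #
    (5,1)@(11, 3): e=[-2,58,24] → ·
    (4,2)@(9, 5): e=[26,46,8] → #
    (5,2)@(11, 5): e=[18,38,24] → #
    (6,2)@(13, 5): e=[10,30,40] → #
    (7,2)@(15, 5): e=[2,22,56] → #
    (8,2)@(17, 5): e=[-6,14,72] → ·
    (4,3)@(9, 7): e=[46,26,8] → #
    (8,3)@(17, 7): e=[14,-6,72] → ·
    (4,4)@(9, 9): e=[66,6,8] → #
    (5,4)@(11, 9): e=[58,-2,24] → ·
    (6,4)@(13, 9): e=[50,-10,40] → ·
  covered (10 px):
    · · · · · · · · · ·
    · · · · # · · · · ·
    · · · · # # # # · ·
    · · · · # # # # · ·
    · · · · # · · · · ·
    · · · · · · · · · ·
    · · · · · · · · · ·
    · · · · · · · · · ·

Z-buffer (winner per pixel, '.' = empty):
  . . . . . . . . . .
  . . . . 1 . . . . .
  . . . . 1 1 1 1 . .
  . . . 0 1 1 1 1 . .
  . . . . 1 0 . . . .
  . . . . . 0 0 0 . .
  . . . . . . 0 0 . .
  . . . . . . . . . .

Answer: -1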